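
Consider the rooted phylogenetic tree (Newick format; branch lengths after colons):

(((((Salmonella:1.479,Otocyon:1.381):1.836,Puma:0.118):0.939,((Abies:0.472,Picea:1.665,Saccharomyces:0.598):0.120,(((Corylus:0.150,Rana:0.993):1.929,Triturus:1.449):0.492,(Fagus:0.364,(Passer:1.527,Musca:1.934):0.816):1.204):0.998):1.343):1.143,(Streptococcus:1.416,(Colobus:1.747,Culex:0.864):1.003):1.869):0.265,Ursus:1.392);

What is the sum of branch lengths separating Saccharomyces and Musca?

5.670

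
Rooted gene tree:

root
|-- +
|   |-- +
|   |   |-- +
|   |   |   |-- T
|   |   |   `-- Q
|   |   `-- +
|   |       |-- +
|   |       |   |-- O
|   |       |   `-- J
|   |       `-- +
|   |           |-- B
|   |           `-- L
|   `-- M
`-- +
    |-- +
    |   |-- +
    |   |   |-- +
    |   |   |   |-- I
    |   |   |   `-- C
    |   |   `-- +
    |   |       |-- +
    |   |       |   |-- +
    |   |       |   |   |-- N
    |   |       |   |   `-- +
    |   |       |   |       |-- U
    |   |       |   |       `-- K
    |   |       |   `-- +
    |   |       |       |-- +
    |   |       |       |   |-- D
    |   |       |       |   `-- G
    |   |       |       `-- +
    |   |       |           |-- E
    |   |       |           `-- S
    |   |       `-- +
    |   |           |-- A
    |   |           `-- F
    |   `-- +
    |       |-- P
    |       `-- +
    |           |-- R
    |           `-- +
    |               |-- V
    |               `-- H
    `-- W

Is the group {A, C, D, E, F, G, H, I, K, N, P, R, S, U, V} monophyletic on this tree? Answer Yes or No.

Yes

The most recent common ancestor of these taxa subtends (((I,C),(((N,(U,K)),((D,G),(E,S))),(A,F))),(P,(R,(V,H)))).
That clade has exactly 15 tips — every listed taxon and nothing else — so the group is monophyletic.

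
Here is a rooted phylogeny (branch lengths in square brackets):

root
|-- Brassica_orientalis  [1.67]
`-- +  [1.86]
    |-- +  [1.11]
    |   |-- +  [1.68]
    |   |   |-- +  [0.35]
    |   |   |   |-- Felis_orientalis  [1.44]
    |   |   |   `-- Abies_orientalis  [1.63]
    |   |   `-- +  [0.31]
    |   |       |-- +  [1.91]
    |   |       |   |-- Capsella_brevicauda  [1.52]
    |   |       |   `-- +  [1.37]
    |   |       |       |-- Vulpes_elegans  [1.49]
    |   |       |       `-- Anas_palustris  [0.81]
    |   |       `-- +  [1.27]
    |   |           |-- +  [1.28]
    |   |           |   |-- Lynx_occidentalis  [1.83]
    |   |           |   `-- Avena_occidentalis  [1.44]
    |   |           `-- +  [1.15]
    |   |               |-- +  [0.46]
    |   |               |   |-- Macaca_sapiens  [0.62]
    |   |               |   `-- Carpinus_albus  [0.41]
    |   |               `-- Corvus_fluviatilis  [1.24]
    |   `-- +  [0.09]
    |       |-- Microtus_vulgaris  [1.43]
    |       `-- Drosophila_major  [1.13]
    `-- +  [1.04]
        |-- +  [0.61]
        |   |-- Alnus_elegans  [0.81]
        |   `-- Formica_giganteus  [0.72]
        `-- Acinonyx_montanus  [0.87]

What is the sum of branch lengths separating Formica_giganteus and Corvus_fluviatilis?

The path runs Formica_giganteus → … → MRCA → … → Corvus_fluviatilis; the MRCA is the node subtending ((((Felis_orientalis,Abies_orientalis),((Capsella_brevicauda,(Vulpes_elegans,Anas_palustris)),((Lynx_occidentalis,Avena_occidentalis),((Macaca_sapiens,Carpinus_albus),Corvus_fluviatilis)))),(Microtus_vulgaris,Drosophila_major)),((Alnus_elegans,Formica_giganteus),Acinonyx_montanus)).
Branch lengths along that path: 0.72 + 0.61 + 1.04 + 1.11 + 1.68 + 0.31 + 1.27 + 1.15 + 1.24 = 9.13.

9.13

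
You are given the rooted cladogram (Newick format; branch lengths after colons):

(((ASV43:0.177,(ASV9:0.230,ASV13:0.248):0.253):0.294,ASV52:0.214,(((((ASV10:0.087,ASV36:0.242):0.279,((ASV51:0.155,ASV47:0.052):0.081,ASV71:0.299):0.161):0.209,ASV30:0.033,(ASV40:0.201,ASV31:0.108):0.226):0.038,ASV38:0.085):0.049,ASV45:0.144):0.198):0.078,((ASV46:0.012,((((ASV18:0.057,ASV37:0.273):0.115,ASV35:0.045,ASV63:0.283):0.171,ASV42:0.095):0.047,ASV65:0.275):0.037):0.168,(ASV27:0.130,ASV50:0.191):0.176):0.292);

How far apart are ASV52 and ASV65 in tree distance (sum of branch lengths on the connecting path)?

1.064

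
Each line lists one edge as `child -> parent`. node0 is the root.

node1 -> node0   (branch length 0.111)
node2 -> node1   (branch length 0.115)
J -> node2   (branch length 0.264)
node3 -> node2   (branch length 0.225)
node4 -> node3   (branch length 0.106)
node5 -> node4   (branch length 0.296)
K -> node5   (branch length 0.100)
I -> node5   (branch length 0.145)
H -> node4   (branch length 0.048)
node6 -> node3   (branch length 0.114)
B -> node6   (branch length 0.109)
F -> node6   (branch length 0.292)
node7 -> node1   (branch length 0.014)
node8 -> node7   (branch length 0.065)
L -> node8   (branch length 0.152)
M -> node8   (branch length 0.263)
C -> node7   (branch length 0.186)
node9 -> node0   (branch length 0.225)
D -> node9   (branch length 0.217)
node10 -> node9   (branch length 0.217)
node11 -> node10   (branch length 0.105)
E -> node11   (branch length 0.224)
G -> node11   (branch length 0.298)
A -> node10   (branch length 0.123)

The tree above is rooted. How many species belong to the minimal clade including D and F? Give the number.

The MRCA of D and F is the root, so the clade is the entire tree.
That clade contains 13 terminal taxa: A, B, C, D, E, F, G, H, I, J, K, L, M.

13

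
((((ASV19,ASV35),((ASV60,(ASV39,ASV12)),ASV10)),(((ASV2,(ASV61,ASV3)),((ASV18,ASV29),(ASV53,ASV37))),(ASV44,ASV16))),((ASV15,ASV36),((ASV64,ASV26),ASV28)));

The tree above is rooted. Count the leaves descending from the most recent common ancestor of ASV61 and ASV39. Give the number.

The MRCA of ASV61 and ASV39 is the node subtending (((ASV19,ASV35),((ASV60,(ASV39,ASV12)),ASV10)),(((ASV2,(ASV61,ASV3)),((ASV18,ASV29),(ASV53,ASV37))),(ASV44,ASV16))).
That clade contains 15 terminal taxa: ASV10, ASV12, ASV16, ASV18, ASV19, ASV2, ASV29, ASV3, ASV35, ASV37, ASV39, ASV44, ASV53, ASV60, ASV61.

15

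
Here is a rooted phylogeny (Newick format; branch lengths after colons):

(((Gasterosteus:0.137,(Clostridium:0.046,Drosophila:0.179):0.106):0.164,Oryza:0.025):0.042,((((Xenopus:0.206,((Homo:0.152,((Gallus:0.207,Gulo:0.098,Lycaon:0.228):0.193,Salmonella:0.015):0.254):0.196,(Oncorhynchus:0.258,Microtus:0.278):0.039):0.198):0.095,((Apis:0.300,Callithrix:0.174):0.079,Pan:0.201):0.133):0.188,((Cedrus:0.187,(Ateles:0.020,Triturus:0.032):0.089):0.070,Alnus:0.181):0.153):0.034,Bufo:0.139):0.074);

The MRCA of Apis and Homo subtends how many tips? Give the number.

11

The MRCA of Apis and Homo is the node subtending ((Xenopus,((Homo,((Gallus,Gulo,Lycaon),Salmonella)),(Oncorhynchus,Microtus))),((Apis,Callithrix),Pan)).
That clade contains 11 terminal taxa: Apis, Callithrix, Gallus, Gulo, Homo, Lycaon, Microtus, Oncorhynchus, Pan, Salmonella, Xenopus.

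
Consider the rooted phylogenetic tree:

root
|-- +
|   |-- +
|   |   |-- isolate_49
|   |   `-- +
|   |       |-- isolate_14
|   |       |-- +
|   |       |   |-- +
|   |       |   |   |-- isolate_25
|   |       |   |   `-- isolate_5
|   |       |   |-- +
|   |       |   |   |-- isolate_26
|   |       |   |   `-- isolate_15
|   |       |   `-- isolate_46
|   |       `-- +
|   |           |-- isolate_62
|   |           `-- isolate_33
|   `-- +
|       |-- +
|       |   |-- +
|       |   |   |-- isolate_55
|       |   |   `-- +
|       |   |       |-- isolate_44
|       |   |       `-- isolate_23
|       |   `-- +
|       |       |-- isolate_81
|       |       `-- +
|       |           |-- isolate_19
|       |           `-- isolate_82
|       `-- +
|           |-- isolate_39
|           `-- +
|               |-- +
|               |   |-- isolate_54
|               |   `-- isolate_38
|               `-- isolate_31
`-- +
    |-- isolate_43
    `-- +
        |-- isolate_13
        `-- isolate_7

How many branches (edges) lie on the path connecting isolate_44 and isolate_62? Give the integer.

The MRCA of isolate_44 and isolate_62 is the node subtending ((isolate_49,(isolate_14,((isolate_25,isolate_5),(isolate_26,isolate_15),isolate_46),(isolate_62,isolate_33))),(((isolate_55,(isolate_44,isolate_23)),(isolate_81,(isolate_19,isolate_82))),(isolate_39,((isolate_54,isolate_38),isolate_31)))).
From isolate_44 up to that node: 5 branches. From isolate_62 up to the same node: 4 branches. Total: 5 + 4 = 9.

9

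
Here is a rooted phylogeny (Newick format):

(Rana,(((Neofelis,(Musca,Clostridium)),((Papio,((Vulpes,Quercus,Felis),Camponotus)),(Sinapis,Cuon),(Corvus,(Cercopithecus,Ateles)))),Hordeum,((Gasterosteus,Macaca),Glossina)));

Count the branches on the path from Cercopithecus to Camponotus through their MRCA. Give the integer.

6

The MRCA of Cercopithecus and Camponotus is the node subtending ((Papio,((Vulpes,Quercus,Felis),Camponotus)),(Sinapis,Cuon),(Corvus,(Cercopithecus,Ateles))).
From Cercopithecus up to that node: 3 branches. From Camponotus up to the same node: 3 branches. Total: 3 + 3 = 6.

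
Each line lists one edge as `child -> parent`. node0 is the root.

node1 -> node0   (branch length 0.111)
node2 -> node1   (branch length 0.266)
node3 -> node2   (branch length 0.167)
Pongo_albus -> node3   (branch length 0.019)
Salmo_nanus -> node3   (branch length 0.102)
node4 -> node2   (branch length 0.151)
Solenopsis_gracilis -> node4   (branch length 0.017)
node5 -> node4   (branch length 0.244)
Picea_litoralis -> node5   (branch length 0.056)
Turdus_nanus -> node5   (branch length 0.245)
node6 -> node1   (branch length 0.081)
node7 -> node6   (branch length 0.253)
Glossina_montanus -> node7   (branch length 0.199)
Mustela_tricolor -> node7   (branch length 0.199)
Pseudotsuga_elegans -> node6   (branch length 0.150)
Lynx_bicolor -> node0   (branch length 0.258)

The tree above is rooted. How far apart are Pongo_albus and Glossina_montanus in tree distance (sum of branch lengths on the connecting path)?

The path runs Pongo_albus → … → MRCA → … → Glossina_montanus; the MRCA is the node subtending (((Pongo_albus,Salmo_nanus),(Solenopsis_gracilis,(Picea_litoralis,Turdus_nanus))),((Glossina_montanus,Mustela_tricolor),Pseudotsuga_elegans)).
Branch lengths along that path: 0.019 + 0.167 + 0.266 + 0.081 + 0.253 + 0.199 = 0.985.

0.985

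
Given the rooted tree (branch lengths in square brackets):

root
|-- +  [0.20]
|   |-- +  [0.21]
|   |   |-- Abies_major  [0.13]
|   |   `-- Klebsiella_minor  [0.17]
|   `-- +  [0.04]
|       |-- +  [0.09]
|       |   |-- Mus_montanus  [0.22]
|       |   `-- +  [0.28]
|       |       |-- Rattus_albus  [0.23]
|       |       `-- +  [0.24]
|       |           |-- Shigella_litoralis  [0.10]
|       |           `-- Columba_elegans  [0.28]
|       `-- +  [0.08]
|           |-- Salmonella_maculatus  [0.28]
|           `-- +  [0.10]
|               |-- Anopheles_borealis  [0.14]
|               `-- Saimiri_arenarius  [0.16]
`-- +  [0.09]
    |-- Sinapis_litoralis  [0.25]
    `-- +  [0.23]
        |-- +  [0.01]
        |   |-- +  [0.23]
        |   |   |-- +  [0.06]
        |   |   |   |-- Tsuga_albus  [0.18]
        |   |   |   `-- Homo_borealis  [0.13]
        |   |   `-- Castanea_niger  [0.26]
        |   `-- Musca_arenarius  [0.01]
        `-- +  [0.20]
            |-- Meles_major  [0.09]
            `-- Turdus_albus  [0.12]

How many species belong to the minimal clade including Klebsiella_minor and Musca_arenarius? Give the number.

16

The MRCA of Klebsiella_minor and Musca_arenarius is the root, so the clade is the entire tree.
That clade contains 16 terminal taxa: Abies_major, Anopheles_borealis, Castanea_niger, Columba_elegans, Homo_borealis, Klebsiella_minor, Meles_major, Mus_montanus, Musca_arenarius, Rattus_albus, Saimiri_arenarius, Salmonella_maculatus, Shigella_litoralis, Sinapis_litoralis, Tsuga_albus, Turdus_albus.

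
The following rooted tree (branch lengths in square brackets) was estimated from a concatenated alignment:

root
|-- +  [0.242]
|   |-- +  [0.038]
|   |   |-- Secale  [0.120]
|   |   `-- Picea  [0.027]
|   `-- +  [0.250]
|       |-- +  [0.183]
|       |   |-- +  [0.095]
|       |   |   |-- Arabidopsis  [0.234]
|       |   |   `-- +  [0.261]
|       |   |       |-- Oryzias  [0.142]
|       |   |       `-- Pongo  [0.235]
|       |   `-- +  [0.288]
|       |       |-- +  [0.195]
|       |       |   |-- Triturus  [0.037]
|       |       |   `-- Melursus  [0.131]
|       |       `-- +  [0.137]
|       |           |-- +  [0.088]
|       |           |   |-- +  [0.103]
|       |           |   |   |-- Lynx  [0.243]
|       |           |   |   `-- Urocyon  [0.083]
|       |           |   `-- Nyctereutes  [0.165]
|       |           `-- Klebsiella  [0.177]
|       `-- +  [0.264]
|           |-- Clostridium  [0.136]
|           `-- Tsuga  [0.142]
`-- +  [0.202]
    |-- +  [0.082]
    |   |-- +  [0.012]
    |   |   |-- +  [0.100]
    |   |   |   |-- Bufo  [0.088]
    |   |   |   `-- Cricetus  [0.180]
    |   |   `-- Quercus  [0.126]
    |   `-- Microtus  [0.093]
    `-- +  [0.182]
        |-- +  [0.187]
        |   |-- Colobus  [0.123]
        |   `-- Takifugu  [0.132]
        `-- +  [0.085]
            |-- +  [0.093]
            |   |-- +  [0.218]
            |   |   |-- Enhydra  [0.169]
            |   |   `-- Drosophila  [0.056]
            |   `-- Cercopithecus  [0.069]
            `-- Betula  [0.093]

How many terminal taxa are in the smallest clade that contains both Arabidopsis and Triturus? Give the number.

The MRCA of Arabidopsis and Triturus is the node subtending ((Arabidopsis,(Oryzias,Pongo)),((Triturus,Melursus),(((Lynx,Urocyon),Nyctereutes),Klebsiella))).
That clade contains 9 terminal taxa: Arabidopsis, Klebsiella, Lynx, Melursus, Nyctereutes, Oryzias, Pongo, Triturus, Urocyon.

9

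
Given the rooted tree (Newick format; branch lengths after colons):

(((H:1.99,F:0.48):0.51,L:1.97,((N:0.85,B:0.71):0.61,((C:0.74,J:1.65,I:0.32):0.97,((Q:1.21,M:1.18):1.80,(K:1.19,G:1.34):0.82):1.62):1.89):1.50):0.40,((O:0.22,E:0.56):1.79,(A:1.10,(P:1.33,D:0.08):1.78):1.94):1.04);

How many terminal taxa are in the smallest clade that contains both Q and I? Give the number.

7

The MRCA of Q and I is the node subtending ((C,J,I),((Q,M),(K,G))).
That clade contains 7 terminal taxa: C, G, I, J, K, M, Q.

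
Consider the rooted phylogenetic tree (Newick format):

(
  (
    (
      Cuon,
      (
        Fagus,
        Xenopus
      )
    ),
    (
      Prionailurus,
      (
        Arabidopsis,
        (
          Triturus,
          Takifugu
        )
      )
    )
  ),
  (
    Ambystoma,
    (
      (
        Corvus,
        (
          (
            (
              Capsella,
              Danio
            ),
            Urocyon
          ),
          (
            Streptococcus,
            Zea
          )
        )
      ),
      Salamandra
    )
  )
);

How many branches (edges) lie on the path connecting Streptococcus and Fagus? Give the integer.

10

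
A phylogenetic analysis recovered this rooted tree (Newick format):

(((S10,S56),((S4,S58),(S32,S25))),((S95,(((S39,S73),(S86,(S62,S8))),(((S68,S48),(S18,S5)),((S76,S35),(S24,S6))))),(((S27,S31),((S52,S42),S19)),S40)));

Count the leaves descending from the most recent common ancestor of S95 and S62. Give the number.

The MRCA of S95 and S62 is the node subtending (S95,(((S39,S73),(S86,(S62,S8))),(((S68,S48),(S18,S5)),((S76,S35),(S24,S6))))).
That clade contains 14 terminal taxa: S18, S24, S35, S39, S48, S5, S6, S62, S68, S73, S76, S8, S86, S95.

14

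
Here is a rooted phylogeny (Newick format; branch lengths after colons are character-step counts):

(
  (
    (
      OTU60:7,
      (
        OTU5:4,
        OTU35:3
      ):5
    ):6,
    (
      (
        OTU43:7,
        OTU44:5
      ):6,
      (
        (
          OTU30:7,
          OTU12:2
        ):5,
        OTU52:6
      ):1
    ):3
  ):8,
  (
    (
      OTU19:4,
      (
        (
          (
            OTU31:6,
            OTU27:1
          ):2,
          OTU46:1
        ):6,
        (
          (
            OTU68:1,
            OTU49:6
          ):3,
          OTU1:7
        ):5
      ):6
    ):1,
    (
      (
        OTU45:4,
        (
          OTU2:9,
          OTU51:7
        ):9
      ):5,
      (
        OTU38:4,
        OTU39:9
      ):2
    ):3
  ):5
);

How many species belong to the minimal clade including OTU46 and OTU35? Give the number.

20

The MRCA of OTU46 and OTU35 is the root, so the clade is the entire tree.
That clade contains 20 terminal taxa: OTU1, OTU12, OTU19, OTU2, OTU27, OTU30, OTU31, OTU35, OTU38, OTU39, OTU43, OTU44, OTU45, OTU46, OTU49, OTU5, OTU51, OTU52, OTU60, OTU68.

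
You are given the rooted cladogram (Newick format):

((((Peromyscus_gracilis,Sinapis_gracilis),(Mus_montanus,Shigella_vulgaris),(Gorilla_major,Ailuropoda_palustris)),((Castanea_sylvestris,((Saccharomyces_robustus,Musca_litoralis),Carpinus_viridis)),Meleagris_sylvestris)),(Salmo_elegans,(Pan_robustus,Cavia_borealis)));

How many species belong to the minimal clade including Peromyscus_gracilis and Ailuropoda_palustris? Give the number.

The MRCA of Peromyscus_gracilis and Ailuropoda_palustris is the node subtending ((Peromyscus_gracilis,Sinapis_gracilis),(Mus_montanus,Shigella_vulgaris),(Gorilla_major,Ailuropoda_palustris)).
That clade contains 6 terminal taxa: Ailuropoda_palustris, Gorilla_major, Mus_montanus, Peromyscus_gracilis, Shigella_vulgaris, Sinapis_gracilis.

6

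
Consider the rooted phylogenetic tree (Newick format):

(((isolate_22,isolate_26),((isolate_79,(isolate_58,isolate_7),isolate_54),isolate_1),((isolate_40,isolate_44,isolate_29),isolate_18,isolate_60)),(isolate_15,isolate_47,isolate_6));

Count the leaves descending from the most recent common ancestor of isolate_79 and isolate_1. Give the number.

The MRCA of isolate_79 and isolate_1 is the node subtending ((isolate_79,(isolate_58,isolate_7),isolate_54),isolate_1).
That clade contains 5 terminal taxa: isolate_1, isolate_54, isolate_58, isolate_7, isolate_79.

5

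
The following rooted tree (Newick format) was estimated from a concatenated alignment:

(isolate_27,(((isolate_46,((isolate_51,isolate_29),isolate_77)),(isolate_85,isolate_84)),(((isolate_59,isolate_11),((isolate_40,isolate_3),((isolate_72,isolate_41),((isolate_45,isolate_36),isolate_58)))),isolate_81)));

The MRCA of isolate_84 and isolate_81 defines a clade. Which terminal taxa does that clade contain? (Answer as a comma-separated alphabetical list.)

isolate_11, isolate_29, isolate_3, isolate_36, isolate_40, isolate_41, isolate_45, isolate_46, isolate_51, isolate_58, isolate_59, isolate_72, isolate_77, isolate_81, isolate_84, isolate_85

Tracing isolate_84: it sits inside (isolate_85,isolate_84).
Tracing isolate_81: it sits inside (((isolate_59,isolate_11),((isolate_40,isolate_3),((isolate_72,isolate_41),((isolate_45,isolate_36),isolate_58)))),isolate_81).
The smallest clade enclosing both is (((isolate_46,((isolate_51,isolate_29),isolate_77)),(isolate_85,isolate_84)),(((isolate_59,isolate_11),((isolate_40,isolate_3),((isolate_72,isolate_41),((isolate_45,isolate_36),isolate_58)))),isolate_81)); the answer is its 16 terminal taxa in alphabetical order.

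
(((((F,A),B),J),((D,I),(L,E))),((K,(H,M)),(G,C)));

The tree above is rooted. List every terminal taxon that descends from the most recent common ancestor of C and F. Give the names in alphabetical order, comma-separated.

A, B, C, D, E, F, G, H, I, J, K, L, M

Tracing C: it sits inside (G,C).
Tracing F: it sits inside (F,A).
The smallest clade enclosing both is the whole tree (their MRCA is the root), so the answer is all 13 tips in alphabetical order.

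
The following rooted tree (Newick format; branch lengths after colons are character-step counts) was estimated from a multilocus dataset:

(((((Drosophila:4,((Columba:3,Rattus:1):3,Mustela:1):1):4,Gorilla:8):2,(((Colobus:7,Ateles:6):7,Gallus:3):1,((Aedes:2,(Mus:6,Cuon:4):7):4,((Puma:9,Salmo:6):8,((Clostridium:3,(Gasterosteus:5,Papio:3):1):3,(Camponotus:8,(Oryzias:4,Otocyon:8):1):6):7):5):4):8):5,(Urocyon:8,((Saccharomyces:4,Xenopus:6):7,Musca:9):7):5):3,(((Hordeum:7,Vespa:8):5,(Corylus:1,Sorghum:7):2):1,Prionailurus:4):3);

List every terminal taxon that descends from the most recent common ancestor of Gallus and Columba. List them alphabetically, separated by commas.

Tracing Gallus: it sits inside ((Colobus,Ateles),Gallus).
Tracing Columba: it sits inside (Columba,Rattus).
The smallest clade enclosing both is (((Drosophila,((Columba,Rattus),Mustela)),Gorilla),(((Colobus,Ateles),Gallus),((Aedes,(Mus,Cuon)),((Puma,Salmo),((Clostridium,(Gasterosteus,Papio)),(Camponotus,(Oryzias,Otocyon))))))); the answer is its 19 terminal taxa in alphabetical order.

Aedes, Ateles, Camponotus, Clostridium, Colobus, Columba, Cuon, Drosophila, Gallus, Gasterosteus, Gorilla, Mus, Mustela, Oryzias, Otocyon, Papio, Puma, Rattus, Salmo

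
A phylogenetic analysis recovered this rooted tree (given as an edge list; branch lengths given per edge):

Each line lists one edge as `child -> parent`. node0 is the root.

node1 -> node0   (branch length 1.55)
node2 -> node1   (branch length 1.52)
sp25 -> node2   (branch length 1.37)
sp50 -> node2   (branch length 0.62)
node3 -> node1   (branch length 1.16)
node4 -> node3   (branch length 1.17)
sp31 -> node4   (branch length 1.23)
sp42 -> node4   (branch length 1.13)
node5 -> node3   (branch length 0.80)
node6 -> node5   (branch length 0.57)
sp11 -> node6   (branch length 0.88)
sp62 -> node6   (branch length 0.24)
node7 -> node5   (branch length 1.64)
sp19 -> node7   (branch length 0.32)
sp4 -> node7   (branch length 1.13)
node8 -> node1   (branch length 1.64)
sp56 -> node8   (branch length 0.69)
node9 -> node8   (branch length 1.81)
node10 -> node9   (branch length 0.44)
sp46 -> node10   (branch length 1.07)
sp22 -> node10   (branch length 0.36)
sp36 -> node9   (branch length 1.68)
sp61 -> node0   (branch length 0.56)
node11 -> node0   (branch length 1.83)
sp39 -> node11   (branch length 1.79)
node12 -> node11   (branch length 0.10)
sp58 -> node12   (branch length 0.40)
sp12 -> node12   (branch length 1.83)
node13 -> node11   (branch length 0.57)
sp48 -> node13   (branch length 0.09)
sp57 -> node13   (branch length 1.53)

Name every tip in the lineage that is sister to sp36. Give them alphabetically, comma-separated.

sp36 attaches to the tree at the node subtending ((sp46,sp22),sp36).
The other lineage descending from that same node — the sister group — is (sp46,sp22); its 2 tips in alphabetical order are the answer.

sp22, sp46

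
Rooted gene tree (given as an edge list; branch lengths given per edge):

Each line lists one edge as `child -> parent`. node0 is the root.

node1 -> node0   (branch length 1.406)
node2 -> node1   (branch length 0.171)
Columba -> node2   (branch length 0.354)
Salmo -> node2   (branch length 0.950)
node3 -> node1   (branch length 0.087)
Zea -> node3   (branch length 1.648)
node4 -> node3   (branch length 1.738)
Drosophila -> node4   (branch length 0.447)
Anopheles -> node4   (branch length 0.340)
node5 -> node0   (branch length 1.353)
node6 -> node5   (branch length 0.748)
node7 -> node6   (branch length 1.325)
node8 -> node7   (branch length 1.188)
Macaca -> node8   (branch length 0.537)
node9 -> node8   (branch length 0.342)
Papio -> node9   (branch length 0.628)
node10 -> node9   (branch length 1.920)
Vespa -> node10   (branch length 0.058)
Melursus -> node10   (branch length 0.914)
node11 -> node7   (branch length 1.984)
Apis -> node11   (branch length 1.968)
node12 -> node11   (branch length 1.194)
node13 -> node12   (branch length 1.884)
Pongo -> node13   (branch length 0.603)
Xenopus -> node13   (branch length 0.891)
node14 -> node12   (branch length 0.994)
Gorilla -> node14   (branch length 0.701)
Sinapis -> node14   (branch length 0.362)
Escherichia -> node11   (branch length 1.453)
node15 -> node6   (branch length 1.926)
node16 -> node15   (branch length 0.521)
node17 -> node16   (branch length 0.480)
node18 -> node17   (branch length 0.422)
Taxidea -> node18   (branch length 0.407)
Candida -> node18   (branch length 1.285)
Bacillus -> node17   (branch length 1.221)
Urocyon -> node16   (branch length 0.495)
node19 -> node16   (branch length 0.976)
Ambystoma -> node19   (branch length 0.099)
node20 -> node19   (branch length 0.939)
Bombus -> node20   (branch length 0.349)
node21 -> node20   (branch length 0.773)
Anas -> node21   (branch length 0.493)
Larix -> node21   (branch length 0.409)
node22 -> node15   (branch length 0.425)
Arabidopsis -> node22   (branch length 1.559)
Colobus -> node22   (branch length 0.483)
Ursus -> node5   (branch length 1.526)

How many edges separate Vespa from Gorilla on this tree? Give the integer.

The MRCA of Vespa and Gorilla is the node subtending ((Macaca,(Papio,(Vespa,Melursus))),(Apis,((Pongo,Xenopus),(Gorilla,Sinapis)),Escherichia)).
From Vespa up to that node: 4 branches. From Gorilla up to the same node: 4 branches. Total: 4 + 4 = 8.

8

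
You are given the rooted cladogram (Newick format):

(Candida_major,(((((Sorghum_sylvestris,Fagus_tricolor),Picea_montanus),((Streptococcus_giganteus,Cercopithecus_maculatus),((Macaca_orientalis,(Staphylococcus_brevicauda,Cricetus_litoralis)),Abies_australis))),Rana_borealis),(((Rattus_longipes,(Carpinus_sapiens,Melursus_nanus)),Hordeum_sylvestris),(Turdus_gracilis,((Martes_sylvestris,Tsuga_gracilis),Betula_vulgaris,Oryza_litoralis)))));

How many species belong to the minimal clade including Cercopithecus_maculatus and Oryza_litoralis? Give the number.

19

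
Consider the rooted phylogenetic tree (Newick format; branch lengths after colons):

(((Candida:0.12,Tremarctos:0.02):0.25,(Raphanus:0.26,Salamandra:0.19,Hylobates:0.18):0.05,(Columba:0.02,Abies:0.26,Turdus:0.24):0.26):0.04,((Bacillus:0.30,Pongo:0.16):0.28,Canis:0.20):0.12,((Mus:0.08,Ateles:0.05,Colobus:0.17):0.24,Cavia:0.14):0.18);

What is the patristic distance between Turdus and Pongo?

1.10

The path runs Turdus → … → MRCA → … → Pongo; the MRCA is the root of the tree.
Branch lengths along that path: 0.24 + 0.26 + 0.04 + 0.12 + 0.28 + 0.16 = 1.10.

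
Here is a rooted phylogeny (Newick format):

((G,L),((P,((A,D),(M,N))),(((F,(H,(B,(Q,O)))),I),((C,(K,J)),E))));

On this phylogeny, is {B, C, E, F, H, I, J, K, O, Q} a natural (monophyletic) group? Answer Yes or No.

Yes

The most recent common ancestor of these taxa subtends (((F,(H,(B,(Q,O)))),I),((C,(K,J)),E)).
That clade has exactly 10 tips — every listed taxon and nothing else — so the group is monophyletic.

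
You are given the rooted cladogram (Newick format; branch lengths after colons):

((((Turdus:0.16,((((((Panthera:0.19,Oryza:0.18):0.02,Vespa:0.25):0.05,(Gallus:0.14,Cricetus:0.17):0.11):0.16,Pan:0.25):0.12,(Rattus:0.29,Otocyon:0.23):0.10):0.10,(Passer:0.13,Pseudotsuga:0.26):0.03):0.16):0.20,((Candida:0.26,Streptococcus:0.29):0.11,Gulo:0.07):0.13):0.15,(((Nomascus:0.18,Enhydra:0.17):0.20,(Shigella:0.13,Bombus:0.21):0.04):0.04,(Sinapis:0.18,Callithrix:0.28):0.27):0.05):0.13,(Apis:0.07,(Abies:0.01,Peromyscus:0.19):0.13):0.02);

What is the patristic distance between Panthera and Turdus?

The path runs Panthera → … → MRCA → … → Turdus; the MRCA is the node subtending (Turdus,((((((Panthera,Oryza),Vespa),(Gallus,Cricetus)),Pan),(Rattus,Otocyon)),(Passer,Pseudotsuga))).
Branch lengths along that path: 0.19 + 0.02 + 0.05 + 0.16 + 0.12 + 0.10 + 0.16 + 0.16 = 0.96.

0.96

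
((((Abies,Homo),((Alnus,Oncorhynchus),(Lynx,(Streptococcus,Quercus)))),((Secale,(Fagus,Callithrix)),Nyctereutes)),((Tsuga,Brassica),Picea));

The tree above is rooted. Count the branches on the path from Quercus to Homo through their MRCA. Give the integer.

6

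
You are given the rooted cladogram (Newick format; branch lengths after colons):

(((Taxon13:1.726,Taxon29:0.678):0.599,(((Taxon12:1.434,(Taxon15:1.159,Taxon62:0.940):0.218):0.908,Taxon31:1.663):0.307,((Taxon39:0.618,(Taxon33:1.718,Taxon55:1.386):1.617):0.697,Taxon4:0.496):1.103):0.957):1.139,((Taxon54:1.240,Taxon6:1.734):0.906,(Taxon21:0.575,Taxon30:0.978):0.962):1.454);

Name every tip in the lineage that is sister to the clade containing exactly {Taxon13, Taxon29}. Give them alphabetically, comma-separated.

Taxon12, Taxon15, Taxon31, Taxon33, Taxon39, Taxon4, Taxon55, Taxon62

The clade containing exactly {Taxon13, Taxon29} attaches to the tree at the node subtending ((Taxon13,Taxon29),(((Taxon12,(Taxon15,Taxon62)),Taxon31),((Taxon39,(Taxon33,Taxon55)),Taxon4))).
The other lineage descending from that same node — the sister group — is (((Taxon12,(Taxon15,Taxon62)),Taxon31),((Taxon39,(Taxon33,Taxon55)),Taxon4)); its 8 tips in alphabetical order are the answer.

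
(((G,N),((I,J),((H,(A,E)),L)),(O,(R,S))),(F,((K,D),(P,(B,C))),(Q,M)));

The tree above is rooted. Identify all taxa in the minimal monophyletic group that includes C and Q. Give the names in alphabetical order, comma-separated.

Tracing C: it sits inside (B,C).
Tracing Q: it sits inside (Q,M).
The smallest clade enclosing both is (F,((K,D),(P,(B,C))),(Q,M)); the answer is its 8 terminal taxa in alphabetical order.

B, C, D, F, K, M, P, Q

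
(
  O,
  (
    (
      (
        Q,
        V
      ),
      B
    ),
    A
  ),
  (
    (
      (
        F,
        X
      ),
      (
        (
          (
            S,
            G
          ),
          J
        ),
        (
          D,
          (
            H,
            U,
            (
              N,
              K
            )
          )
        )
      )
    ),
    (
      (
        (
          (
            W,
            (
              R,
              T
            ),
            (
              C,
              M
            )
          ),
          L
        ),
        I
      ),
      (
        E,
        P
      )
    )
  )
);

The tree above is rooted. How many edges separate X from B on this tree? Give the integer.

7

The MRCA of X and B is the root of the tree.
From X up to that node: 4 branches. From B up to the same node: 3 branches. Total: 4 + 3 = 7.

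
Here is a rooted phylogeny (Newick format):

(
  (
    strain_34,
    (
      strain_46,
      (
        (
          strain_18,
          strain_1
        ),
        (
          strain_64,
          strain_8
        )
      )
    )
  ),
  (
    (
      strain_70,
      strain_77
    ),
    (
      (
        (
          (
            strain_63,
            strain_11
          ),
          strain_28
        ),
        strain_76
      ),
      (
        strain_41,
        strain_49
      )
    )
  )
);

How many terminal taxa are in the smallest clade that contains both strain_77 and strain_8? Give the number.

14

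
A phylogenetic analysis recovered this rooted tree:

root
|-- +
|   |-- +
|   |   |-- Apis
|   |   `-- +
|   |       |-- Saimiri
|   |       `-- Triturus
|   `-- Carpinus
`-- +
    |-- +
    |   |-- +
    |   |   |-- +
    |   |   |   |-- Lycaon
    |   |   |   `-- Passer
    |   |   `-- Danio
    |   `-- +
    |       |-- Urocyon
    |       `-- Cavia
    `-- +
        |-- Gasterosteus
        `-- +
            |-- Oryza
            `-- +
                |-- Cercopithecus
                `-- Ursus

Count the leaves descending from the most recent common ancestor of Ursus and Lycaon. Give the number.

The MRCA of Ursus and Lycaon is the node subtending ((((Lycaon,Passer),Danio),(Urocyon,Cavia)),(Gasterosteus,(Oryza,(Cercopithecus,Ursus)))).
That clade contains 9 terminal taxa: Cavia, Cercopithecus, Danio, Gasterosteus, Lycaon, Oryza, Passer, Urocyon, Ursus.

9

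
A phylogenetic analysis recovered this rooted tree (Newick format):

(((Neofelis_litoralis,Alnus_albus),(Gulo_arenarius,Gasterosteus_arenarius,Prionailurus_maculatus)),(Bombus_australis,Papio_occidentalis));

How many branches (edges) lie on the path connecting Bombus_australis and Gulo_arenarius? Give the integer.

5

The MRCA of Bombus_australis and Gulo_arenarius is the root of the tree.
From Bombus_australis up to that node: 2 branches. From Gulo_arenarius up to the same node: 3 branches. Total: 2 + 3 = 5.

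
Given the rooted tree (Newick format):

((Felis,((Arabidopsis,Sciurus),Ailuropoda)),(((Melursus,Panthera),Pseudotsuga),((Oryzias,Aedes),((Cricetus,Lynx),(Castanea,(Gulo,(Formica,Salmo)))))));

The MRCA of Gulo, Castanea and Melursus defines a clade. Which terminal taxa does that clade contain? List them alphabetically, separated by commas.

Tracing Gulo: it sits inside (Gulo,(Formica,Salmo)).
Tracing Castanea: it sits inside (Castanea,(Gulo,(Formica,Salmo))).
Tracing Melursus: it sits inside (Melursus,Panthera).
The smallest clade enclosing all 3 is (((Melursus,Panthera),Pseudotsuga),((Oryzias,Aedes),((Cricetus,Lynx),(Castanea,(Gulo,(Formica,Salmo)))))); the answer is its 11 terminal taxa in alphabetical order.

Aedes, Castanea, Cricetus, Formica, Gulo, Lynx, Melursus, Oryzias, Panthera, Pseudotsuga, Salmo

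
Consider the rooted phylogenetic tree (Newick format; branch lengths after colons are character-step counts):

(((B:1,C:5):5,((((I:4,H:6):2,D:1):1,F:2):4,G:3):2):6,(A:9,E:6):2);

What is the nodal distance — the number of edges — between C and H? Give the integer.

7

The MRCA of C and H is the node subtending ((B,C),((((I,H),D),F),G)).
From C up to that node: 2 branches. From H up to the same node: 5 branches. Total: 2 + 5 = 7.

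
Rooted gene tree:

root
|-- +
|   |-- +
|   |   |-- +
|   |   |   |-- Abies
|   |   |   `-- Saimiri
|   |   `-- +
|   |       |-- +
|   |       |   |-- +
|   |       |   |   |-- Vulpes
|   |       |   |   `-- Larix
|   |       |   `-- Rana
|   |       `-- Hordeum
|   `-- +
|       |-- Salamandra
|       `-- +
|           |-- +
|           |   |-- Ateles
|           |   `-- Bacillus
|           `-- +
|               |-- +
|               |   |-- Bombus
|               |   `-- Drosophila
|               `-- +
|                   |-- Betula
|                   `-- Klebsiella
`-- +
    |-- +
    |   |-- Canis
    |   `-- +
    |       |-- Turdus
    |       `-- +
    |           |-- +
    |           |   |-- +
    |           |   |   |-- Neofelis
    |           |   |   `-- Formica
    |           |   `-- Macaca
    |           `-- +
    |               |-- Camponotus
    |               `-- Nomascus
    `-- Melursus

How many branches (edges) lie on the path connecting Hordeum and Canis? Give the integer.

7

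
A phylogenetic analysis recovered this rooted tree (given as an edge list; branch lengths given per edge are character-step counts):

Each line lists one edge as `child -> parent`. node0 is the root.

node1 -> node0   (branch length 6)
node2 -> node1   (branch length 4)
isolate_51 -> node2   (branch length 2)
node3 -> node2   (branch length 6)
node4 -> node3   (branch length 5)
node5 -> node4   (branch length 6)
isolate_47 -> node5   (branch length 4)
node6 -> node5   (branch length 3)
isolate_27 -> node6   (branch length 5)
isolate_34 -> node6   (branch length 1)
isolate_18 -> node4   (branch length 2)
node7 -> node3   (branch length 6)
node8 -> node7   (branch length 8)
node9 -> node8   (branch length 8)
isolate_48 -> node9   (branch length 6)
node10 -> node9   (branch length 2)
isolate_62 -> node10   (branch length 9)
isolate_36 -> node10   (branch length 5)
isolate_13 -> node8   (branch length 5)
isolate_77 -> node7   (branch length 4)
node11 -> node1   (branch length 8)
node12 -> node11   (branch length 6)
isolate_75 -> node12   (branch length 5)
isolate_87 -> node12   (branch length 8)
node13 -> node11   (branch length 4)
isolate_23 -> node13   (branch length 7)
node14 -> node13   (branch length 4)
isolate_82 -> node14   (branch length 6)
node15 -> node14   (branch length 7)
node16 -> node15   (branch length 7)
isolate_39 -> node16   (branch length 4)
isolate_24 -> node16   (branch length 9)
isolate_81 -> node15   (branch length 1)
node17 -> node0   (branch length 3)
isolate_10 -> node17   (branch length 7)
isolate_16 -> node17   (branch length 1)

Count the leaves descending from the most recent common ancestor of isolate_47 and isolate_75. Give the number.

17

The MRCA of isolate_47 and isolate_75 is the node subtending ((isolate_51,(((isolate_47,(isolate_27,isolate_34)),isolate_18),(((isolate_48,(isolate_62,isolate_36)),isolate_13),isolate_77))),((isolate_75,isolate_87),(isolate_23,(isolate_82,((isolate_39,isolate_24),isolate_81))))).
That clade contains 17 terminal taxa: isolate_13, isolate_18, isolate_23, isolate_24, isolate_27, isolate_34, isolate_36, isolate_39, isolate_47, isolate_48, isolate_51, isolate_62, isolate_75, isolate_77, isolate_81, isolate_82, isolate_87.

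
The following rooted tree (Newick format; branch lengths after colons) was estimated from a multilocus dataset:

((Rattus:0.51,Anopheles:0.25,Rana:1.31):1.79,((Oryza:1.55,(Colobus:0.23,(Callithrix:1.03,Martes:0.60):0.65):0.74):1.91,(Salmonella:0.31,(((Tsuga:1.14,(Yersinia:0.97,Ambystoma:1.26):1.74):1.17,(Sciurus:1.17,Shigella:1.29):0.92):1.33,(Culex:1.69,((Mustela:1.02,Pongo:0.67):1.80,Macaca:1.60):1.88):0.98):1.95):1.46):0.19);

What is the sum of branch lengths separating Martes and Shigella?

The path runs Martes → … → MRCA → … → Shigella; the MRCA is the node subtending ((Oryza,(Colobus,(Callithrix,Martes))),(Salmonella,(((Tsuga,(Yersinia,Ambystoma)),(Sciurus,Shigella)),(Culex,((Mustela,Pongo),Macaca))))).
Branch lengths along that path: 0.60 + 0.65 + 0.74 + 1.91 + 1.46 + 1.95 + 1.33 + 0.92 + 1.29 = 10.85.

10.85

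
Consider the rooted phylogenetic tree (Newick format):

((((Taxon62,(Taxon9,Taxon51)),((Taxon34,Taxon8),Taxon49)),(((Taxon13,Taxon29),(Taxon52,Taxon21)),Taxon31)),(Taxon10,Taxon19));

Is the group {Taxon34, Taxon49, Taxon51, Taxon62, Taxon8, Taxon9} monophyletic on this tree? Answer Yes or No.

Yes

The most recent common ancestor of these taxa subtends ((Taxon62,(Taxon9,Taxon51)),((Taxon34,Taxon8),Taxon49)).
That clade has exactly 6 tips — every listed taxon and nothing else — so the group is monophyletic.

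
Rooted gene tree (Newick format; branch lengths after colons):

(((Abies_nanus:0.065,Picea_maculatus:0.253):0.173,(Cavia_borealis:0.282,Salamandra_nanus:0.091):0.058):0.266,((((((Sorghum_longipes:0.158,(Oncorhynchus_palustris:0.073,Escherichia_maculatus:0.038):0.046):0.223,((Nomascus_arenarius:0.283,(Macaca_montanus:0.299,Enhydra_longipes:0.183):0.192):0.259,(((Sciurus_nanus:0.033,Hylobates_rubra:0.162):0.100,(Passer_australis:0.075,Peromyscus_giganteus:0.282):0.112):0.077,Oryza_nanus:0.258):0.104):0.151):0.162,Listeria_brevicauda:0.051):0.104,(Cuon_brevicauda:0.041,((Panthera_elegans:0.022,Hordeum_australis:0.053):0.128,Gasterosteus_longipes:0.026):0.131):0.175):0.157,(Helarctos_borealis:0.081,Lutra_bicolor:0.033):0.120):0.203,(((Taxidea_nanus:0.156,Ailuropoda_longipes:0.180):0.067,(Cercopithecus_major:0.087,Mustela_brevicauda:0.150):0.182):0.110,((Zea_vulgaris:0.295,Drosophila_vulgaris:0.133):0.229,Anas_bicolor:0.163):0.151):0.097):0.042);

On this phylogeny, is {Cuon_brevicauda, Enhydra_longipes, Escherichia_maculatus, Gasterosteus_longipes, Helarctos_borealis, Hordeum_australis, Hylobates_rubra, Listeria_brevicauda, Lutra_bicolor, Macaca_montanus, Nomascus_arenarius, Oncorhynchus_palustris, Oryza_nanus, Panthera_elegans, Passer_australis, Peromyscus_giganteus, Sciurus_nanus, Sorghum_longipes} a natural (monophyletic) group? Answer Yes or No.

The most recent common ancestor of these taxa subtends (((((Sorghum_longipes,(Oncorhynchus_palustris,Escherichia_maculatus)),((Nomascus_arenarius,(Macaca_montanus,Enhydra_longipes)),(((Sciurus_nanus,Hylobates_rubra),(Passer_australis,Peromyscus_giganteus)),Oryza_nanus))),Listeria_brevicauda),(Cuon_brevicauda,((Panthera_elegans,Hordeum_australis),Gasterosteus_longipes))),(Helarctos_borealis,Lutra_bicolor)).
That clade has exactly 18 tips — every listed taxon and nothing else — so the group is monophyletic.

Yes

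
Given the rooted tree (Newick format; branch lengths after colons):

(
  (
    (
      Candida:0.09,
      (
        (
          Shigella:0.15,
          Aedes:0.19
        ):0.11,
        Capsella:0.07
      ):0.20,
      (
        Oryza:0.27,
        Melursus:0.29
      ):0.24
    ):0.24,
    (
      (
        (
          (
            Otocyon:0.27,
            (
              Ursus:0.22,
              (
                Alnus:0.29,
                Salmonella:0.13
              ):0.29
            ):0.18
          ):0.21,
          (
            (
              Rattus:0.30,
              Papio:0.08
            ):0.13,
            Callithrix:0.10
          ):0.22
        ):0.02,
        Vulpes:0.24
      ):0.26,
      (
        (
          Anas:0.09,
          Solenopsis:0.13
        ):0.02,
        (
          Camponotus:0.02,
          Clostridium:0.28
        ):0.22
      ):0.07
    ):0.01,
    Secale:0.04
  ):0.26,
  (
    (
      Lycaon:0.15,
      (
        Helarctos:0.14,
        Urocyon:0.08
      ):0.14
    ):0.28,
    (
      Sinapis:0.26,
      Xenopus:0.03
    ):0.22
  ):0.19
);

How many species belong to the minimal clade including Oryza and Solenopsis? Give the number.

The MRCA of Oryza and Solenopsis is the node subtending ((Candida,((Shigella,Aedes),Capsella),(Oryza,Melursus)),((((Otocyon,(Ursus,(Alnus,Salmonella))),((Rattus,Papio),Callithrix)),Vulpes),((Anas,Solenopsis),(Camponotus,Clostridium))),Secale).
That clade contains 19 terminal taxa: Aedes, Alnus, Anas, Callithrix, Camponotus, Candida, Capsella, Clostridium, Melursus, Oryza, Otocyon, Papio, Rattus, Salmonella, Secale, Shigella, Solenopsis, Ursus, Vulpes.

19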